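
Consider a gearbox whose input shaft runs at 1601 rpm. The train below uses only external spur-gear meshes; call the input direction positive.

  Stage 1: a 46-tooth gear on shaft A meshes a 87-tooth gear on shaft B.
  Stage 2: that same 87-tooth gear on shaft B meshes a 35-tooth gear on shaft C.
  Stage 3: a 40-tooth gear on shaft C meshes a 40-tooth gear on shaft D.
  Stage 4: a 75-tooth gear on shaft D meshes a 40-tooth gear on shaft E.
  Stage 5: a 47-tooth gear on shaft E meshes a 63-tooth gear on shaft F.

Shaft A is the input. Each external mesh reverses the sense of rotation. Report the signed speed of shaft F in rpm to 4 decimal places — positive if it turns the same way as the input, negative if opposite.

Stage 1 [46T→87T]: ω = 1601.0000×46/87 = 846.5057 rpm, dir flips to −; running = −846.5057
Stage 2 [87T→35T]: ω = 846.5057×87/35 = 2104.1714 rpm, dir flips to +; running = +2104.1714
Stage 3 [40T→40T]: ω = 2104.1714×40/40 = 2104.1714 rpm, dir flips to −; running = −2104.1714
Stage 4 [75T→40T]: ω = 2104.1714×75/40 = 3945.3214 rpm, dir flips to +; running = +3945.3214
Stage 5 [47T→63T]: ω = 3945.3214×47/63 = 2943.3350 rpm, dir flips to −; running = −2943.3350

-2943.3350 rpm (opposite to input, |ω| = 2943.3350 rpm)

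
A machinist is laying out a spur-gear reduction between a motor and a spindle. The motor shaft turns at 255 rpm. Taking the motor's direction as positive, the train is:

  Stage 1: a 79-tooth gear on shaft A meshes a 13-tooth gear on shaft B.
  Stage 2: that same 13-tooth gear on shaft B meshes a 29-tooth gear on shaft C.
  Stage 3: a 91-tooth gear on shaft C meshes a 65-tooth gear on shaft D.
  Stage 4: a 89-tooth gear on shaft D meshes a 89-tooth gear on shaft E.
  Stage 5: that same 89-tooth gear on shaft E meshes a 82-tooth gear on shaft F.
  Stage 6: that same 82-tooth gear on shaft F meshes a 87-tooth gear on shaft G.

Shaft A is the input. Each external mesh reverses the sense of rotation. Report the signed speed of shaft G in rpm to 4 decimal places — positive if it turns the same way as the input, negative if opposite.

+994.8740 rpm (same as input, |ω| = 994.8740 rpm)

Stage 1 [79T→13T]: ω = 255.0000×79/13 = 1549.6154 rpm, dir flips to −; running = −1549.6154
Stage 2 [13T→29T]: ω = 1549.6154×13/29 = 694.6552 rpm, dir flips to +; running = +694.6552
Stage 3 [91T→65T]: ω = 694.6552×91/65 = 972.5172 rpm, dir flips to −; running = −972.5172
Stage 4 [89T→89T]: ω = 972.5172×89/89 = 972.5172 rpm, dir flips to +; running = +972.5172
Stage 5 [89T→82T]: ω = 972.5172×89/82 = 1055.5370 rpm, dir flips to −; running = −1055.5370
Stage 6 [82T→87T]: ω = 1055.5370×82/87 = 994.8740 rpm, dir flips to +; running = +994.8740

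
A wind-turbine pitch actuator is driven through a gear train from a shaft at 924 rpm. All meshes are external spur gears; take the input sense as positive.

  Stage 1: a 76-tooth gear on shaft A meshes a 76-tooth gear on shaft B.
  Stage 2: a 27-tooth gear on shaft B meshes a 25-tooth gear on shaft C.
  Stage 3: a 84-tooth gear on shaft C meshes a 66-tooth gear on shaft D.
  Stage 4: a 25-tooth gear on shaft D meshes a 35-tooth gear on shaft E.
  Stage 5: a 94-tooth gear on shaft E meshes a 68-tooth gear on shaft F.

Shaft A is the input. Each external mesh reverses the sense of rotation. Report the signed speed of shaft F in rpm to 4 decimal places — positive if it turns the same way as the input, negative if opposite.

-1254.0706 rpm (opposite to input, |ω| = 1254.0706 rpm)

Stage 1 [76T→76T]: ω = 924.0000×76/76 = 924.0000 rpm, dir flips to −; running = −924.0000
Stage 2 [27T→25T]: ω = 924.0000×27/25 = 997.9200 rpm, dir flips to +; running = +997.9200
Stage 3 [84T→66T]: ω = 997.9200×84/66 = 1270.0800 rpm, dir flips to −; running = −1270.0800
Stage 4 [25T→35T]: ω = 1270.0800×25/35 = 907.2000 rpm, dir flips to +; running = +907.2000
Stage 5 [94T→68T]: ω = 907.2000×94/68 = 1254.0706 rpm, dir flips to −; running = −1254.0706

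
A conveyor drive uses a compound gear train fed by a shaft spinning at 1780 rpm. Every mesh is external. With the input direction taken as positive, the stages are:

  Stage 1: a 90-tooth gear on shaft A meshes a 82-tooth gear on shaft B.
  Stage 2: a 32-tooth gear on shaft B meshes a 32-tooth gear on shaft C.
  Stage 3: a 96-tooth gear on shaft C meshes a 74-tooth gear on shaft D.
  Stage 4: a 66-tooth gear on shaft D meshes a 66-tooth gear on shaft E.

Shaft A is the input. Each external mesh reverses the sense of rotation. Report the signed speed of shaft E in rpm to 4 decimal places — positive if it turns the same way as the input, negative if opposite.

Stage 1 [90T→82T]: ω = 1780.0000×90/82 = 1953.6585 rpm, dir flips to −; running = −1953.6585
Stage 2 [32T→32T]: ω = 1953.6585×32/32 = 1953.6585 rpm, dir flips to +; running = +1953.6585
Stage 3 [96T→74T]: ω = 1953.6585×96/74 = 2534.4759 rpm, dir flips to −; running = −2534.4759
Stage 4 [66T→66T]: ω = 2534.4759×66/66 = 2534.4759 rpm, dir flips to +; running = +2534.4759

+2534.4759 rpm (same as input, |ω| = 2534.4759 rpm)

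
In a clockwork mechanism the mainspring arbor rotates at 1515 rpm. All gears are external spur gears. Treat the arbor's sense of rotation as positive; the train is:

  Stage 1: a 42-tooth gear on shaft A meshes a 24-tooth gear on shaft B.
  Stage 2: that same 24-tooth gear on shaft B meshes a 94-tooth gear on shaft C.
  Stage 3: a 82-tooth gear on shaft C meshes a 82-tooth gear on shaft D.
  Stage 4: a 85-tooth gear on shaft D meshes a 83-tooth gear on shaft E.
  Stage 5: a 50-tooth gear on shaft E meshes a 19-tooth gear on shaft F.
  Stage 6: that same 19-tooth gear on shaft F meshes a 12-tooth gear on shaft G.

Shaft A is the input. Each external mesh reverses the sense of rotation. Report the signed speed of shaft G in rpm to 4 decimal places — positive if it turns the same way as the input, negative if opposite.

+2888.4421 rpm (same as input, |ω| = 2888.4421 rpm)

Stage 1 [42T→24T]: ω = 1515.0000×42/24 = 2651.2500 rpm, dir flips to −; running = −2651.2500
Stage 2 [24T→94T]: ω = 2651.2500×24/94 = 676.9149 rpm, dir flips to +; running = +676.9149
Stage 3 [82T→82T]: ω = 676.9149×82/82 = 676.9149 rpm, dir flips to −; running = −676.9149
Stage 4 [85T→83T]: ω = 676.9149×85/83 = 693.2261 rpm, dir flips to +; running = +693.2261
Stage 5 [50T→19T]: ω = 693.2261×50/19 = 1824.2792 rpm, dir flips to −; running = −1824.2792
Stage 6 [19T→12T]: ω = 1824.2792×19/12 = 2888.4421 rpm, dir flips to +; running = +2888.4421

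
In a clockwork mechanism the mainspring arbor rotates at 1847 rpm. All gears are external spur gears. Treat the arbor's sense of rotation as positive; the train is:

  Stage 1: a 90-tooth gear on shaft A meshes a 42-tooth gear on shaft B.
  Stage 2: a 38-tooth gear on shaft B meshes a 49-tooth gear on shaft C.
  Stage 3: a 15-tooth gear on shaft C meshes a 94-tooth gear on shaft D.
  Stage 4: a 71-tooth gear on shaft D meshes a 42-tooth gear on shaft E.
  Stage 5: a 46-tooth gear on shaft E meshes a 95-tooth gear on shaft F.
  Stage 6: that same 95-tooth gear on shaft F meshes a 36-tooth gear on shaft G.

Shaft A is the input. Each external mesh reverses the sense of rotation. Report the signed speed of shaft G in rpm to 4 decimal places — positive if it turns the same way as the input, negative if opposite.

+1057.9750 rpm (same as input, |ω| = 1057.9750 rpm)

Stage 1 [90T→42T]: ω = 1847.0000×90/42 = 3957.8571 rpm, dir flips to −; running = −3957.8571
Stage 2 [38T→49T]: ω = 3957.8571×38/49 = 3069.3586 rpm, dir flips to +; running = +3069.3586
Stage 3 [15T→94T]: ω = 3069.3586×15/94 = 489.7913 rpm, dir flips to −; running = −489.7913
Stage 4 [71T→42T]: ω = 489.7913×71/42 = 827.9805 rpm, dir flips to +; running = +827.9805
Stage 5 [46T→95T]: ω = 827.9805×46/95 = 400.9169 rpm, dir flips to −; running = −400.9169
Stage 6 [95T→36T]: ω = 400.9169×95/36 = 1057.9750 rpm, dir flips to +; running = +1057.9750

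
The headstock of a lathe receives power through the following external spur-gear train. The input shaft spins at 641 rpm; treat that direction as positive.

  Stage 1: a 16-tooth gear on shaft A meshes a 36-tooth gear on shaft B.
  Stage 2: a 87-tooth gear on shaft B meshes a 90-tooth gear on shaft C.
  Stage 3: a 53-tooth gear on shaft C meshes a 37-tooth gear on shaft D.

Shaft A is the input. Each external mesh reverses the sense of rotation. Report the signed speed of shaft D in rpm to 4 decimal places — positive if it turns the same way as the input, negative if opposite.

Stage 1 [16T→36T]: ω = 641.0000×16/36 = 284.8889 rpm, dir flips to −; running = −284.8889
Stage 2 [87T→90T]: ω = 284.8889×87/90 = 275.3926 rpm, dir flips to +; running = +275.3926
Stage 3 [53T→37T]: ω = 275.3926×53/37 = 394.4813 rpm, dir flips to −; running = −394.4813

-394.4813 rpm (opposite to input, |ω| = 394.4813 rpm)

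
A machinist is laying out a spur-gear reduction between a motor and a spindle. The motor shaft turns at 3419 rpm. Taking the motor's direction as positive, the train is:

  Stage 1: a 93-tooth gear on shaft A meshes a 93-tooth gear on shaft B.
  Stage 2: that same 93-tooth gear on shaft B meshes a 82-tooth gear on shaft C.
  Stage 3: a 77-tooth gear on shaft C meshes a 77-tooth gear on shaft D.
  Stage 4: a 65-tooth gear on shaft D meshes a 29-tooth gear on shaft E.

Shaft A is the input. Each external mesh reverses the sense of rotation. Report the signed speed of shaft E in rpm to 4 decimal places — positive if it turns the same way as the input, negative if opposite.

+8691.2763 rpm (same as input, |ω| = 8691.2763 rpm)

Stage 1 [93T→93T]: ω = 3419.0000×93/93 = 3419.0000 rpm, dir flips to −; running = −3419.0000
Stage 2 [93T→82T]: ω = 3419.0000×93/82 = 3877.6463 rpm, dir flips to +; running = +3877.6463
Stage 3 [77T→77T]: ω = 3877.6463×77/77 = 3877.6463 rpm, dir flips to −; running = −3877.6463
Stage 4 [65T→29T]: ω = 3877.6463×65/29 = 8691.2763 rpm, dir flips to +; running = +8691.2763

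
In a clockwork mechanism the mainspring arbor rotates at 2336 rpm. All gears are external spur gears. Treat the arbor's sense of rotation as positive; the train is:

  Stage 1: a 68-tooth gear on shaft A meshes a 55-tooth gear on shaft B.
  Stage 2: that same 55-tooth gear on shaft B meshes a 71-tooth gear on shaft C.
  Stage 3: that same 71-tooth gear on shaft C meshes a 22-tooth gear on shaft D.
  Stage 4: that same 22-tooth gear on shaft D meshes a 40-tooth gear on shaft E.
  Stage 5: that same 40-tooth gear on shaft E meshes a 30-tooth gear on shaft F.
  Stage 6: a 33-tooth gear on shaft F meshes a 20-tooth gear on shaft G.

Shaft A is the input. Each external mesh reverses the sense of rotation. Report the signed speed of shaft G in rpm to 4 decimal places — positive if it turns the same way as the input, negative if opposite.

+8736.6400 rpm (same as input, |ω| = 8736.6400 rpm)

Stage 1 [68T→55T]: ω = 2336.0000×68/55 = 2888.1455 rpm, dir flips to −; running = −2888.1455
Stage 2 [55T→71T]: ω = 2888.1455×55/71 = 2237.2958 rpm, dir flips to +; running = +2237.2958
Stage 3 [71T→22T]: ω = 2237.2958×71/22 = 7220.3636 rpm, dir flips to −; running = −7220.3636
Stage 4 [22T→40T]: ω = 7220.3636×22/40 = 3971.2000 rpm, dir flips to +; running = +3971.2000
Stage 5 [40T→30T]: ω = 3971.2000×40/30 = 5294.9333 rpm, dir flips to −; running = −5294.9333
Stage 6 [33T→20T]: ω = 5294.9333×33/20 = 8736.6400 rpm, dir flips to +; running = +8736.6400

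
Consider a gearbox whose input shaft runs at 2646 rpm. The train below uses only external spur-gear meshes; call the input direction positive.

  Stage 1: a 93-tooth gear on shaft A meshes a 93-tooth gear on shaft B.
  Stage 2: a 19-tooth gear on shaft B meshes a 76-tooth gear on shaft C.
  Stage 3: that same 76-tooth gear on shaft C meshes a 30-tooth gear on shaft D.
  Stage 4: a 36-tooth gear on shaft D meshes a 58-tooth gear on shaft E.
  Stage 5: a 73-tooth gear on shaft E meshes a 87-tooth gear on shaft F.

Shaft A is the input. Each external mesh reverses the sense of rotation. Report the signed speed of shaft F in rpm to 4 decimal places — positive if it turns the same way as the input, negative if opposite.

-872.7710 rpm (opposite to input, |ω| = 872.7710 rpm)

Stage 1 [93T→93T]: ω = 2646.0000×93/93 = 2646.0000 rpm, dir flips to −; running = −2646.0000
Stage 2 [19T→76T]: ω = 2646.0000×19/76 = 661.5000 rpm, dir flips to +; running = +661.5000
Stage 3 [76T→30T]: ω = 661.5000×76/30 = 1675.8000 rpm, dir flips to −; running = −1675.8000
Stage 4 [36T→58T]: ω = 1675.8000×36/58 = 1040.1517 rpm, dir flips to +; running = +1040.1517
Stage 5 [73T→87T]: ω = 1040.1517×73/87 = 872.7710 rpm, dir flips to −; running = −872.7710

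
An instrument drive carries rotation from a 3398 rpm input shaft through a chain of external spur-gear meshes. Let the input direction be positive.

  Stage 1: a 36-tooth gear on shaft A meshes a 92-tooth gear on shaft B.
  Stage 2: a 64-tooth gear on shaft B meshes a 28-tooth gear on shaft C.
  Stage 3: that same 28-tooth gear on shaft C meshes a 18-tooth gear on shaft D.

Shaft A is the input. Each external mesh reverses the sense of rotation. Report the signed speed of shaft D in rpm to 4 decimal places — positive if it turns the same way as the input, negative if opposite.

Stage 1 [36T→92T]: ω = 3398.0000×36/92 = 1329.6522 rpm, dir flips to −; running = −1329.6522
Stage 2 [64T→28T]: ω = 1329.6522×64/28 = 3039.2050 rpm, dir flips to +; running = +3039.2050
Stage 3 [28T→18T]: ω = 3039.2050×28/18 = 4727.6522 rpm, dir flips to −; running = −4727.6522

-4727.6522 rpm (opposite to input, |ω| = 4727.6522 rpm)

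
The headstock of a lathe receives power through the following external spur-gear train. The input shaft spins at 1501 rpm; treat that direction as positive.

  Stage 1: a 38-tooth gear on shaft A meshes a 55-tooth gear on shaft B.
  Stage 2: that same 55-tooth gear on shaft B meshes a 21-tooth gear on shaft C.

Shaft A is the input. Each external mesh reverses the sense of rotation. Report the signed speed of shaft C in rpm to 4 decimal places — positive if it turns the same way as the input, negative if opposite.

+2716.0952 rpm (same as input, |ω| = 2716.0952 rpm)

Stage 1 [38T→55T]: ω = 1501.0000×38/55 = 1037.0545 rpm, dir flips to −; running = −1037.0545
Stage 2 [55T→21T]: ω = 1037.0545×55/21 = 2716.0952 rpm, dir flips to +; running = +2716.0952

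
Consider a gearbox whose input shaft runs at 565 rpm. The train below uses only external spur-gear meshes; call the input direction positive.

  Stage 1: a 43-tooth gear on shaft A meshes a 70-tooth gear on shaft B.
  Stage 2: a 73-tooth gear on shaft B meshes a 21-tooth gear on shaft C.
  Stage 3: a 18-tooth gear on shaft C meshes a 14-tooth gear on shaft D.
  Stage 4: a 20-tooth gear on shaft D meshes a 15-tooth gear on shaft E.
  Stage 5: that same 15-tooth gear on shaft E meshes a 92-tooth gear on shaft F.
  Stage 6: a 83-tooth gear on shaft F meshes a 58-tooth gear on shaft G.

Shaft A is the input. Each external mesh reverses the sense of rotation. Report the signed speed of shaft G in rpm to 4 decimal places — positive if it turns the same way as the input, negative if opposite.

+482.5687 rpm (same as input, |ω| = 482.5687 rpm)

Stage 1 [43T→70T]: ω = 565.0000×43/70 = 347.0714 rpm, dir flips to −; running = −347.0714
Stage 2 [73T→21T]: ω = 347.0714×73/21 = 1206.4864 rpm, dir flips to +; running = +1206.4864
Stage 3 [18T→14T]: ω = 1206.4864×18/14 = 1551.1968 rpm, dir flips to −; running = −1551.1968
Stage 4 [20T→15T]: ω = 1551.1968×20/15 = 2068.2624 rpm, dir flips to +; running = +2068.2624
Stage 5 [15T→92T]: ω = 2068.2624×15/92 = 337.2167 rpm, dir flips to −; running = −337.2167
Stage 6 [83T→58T]: ω = 337.2167×83/58 = 482.5687 rpm, dir flips to +; running = +482.5687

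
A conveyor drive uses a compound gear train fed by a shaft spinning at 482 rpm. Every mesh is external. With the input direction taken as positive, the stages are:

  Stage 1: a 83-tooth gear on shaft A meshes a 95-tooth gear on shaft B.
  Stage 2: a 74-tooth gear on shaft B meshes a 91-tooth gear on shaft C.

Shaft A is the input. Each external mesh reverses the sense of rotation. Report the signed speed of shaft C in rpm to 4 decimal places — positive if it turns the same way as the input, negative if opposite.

+342.4458 rpm (same as input, |ω| = 342.4458 rpm)

Stage 1 [83T→95T]: ω = 482.0000×83/95 = 421.1158 rpm, dir flips to −; running = −421.1158
Stage 2 [74T→91T]: ω = 421.1158×74/91 = 342.4458 rpm, dir flips to +; running = +342.4458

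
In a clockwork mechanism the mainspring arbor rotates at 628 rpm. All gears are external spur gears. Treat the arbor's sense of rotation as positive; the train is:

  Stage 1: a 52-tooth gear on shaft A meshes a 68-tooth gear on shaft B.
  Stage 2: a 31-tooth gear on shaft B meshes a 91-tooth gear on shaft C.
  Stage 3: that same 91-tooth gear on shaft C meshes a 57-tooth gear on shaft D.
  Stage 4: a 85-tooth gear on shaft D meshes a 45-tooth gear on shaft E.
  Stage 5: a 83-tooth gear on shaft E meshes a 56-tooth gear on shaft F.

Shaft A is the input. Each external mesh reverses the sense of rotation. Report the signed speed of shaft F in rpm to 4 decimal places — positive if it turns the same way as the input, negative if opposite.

Stage 1 [52T→68T]: ω = 628.0000×52/68 = 480.2353 rpm, dir flips to −; running = −480.2353
Stage 2 [31T→91T]: ω = 480.2353×31/91 = 163.5966 rpm, dir flips to +; running = +163.5966
Stage 3 [91T→57T]: ω = 163.5966×91/57 = 261.1806 rpm, dir flips to −; running = −261.1806
Stage 4 [85T→45T]: ω = 261.1806×85/45 = 493.3411 rpm, dir flips to +; running = +493.3411
Stage 5 [83T→56T]: ω = 493.3411×83/56 = 731.2020 rpm, dir flips to −; running = −731.2020

-731.2020 rpm (opposite to input, |ω| = 731.2020 rpm)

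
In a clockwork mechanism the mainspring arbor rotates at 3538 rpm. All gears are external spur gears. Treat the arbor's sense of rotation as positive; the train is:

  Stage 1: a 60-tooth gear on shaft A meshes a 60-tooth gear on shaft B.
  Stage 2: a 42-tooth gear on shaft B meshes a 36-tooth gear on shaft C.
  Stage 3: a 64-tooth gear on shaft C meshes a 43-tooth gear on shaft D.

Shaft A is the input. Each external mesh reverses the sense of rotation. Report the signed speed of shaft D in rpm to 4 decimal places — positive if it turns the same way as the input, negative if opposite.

-6143.5039 rpm (opposite to input, |ω| = 6143.5039 rpm)

Stage 1 [60T→60T]: ω = 3538.0000×60/60 = 3538.0000 rpm, dir flips to −; running = −3538.0000
Stage 2 [42T→36T]: ω = 3538.0000×42/36 = 4127.6667 rpm, dir flips to +; running = +4127.6667
Stage 3 [64T→43T]: ω = 4127.6667×64/43 = 6143.5039 rpm, dir flips to −; running = −6143.5039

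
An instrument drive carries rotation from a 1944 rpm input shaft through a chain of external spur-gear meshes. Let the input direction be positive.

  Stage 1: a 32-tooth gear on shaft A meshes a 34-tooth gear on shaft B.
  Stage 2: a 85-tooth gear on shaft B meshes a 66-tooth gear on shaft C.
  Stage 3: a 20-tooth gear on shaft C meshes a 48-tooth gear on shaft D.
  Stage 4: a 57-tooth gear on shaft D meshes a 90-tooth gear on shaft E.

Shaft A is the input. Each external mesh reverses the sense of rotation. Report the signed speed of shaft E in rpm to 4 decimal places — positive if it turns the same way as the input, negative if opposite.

+621.8182 rpm (same as input, |ω| = 621.8182 rpm)

Stage 1 [32T→34T]: ω = 1944.0000×32/34 = 1829.6471 rpm, dir flips to −; running = −1829.6471
Stage 2 [85T→66T]: ω = 1829.6471×85/66 = 2356.3636 rpm, dir flips to +; running = +2356.3636
Stage 3 [20T→48T]: ω = 2356.3636×20/48 = 981.8182 rpm, dir flips to −; running = −981.8182
Stage 4 [57T→90T]: ω = 981.8182×57/90 = 621.8182 rpm, dir flips to +; running = +621.8182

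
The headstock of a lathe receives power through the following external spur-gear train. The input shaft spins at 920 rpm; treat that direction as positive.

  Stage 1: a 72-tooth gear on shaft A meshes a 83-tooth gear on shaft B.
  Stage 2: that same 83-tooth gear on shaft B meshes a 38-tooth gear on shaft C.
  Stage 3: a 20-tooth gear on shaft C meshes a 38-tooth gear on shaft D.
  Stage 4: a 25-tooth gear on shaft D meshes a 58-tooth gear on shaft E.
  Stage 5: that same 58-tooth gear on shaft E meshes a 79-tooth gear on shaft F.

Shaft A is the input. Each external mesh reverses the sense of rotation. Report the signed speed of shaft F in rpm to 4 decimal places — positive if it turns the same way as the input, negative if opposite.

Stage 1 [72T→83T]: ω = 920.0000×72/83 = 798.0723 rpm, dir flips to −; running = −798.0723
Stage 2 [83T→38T]: ω = 798.0723×83/38 = 1743.1579 rpm, dir flips to +; running = +1743.1579
Stage 3 [20T→38T]: ω = 1743.1579×20/38 = 917.4515 rpm, dir flips to −; running = −917.4515
Stage 4 [25T→58T]: ω = 917.4515×25/58 = 395.4532 rpm, dir flips to +; running = +395.4532
Stage 5 [58T→79T]: ω = 395.4532×58/79 = 290.3328 rpm, dir flips to −; running = −290.3328

-290.3328 rpm (opposite to input, |ω| = 290.3328 rpm)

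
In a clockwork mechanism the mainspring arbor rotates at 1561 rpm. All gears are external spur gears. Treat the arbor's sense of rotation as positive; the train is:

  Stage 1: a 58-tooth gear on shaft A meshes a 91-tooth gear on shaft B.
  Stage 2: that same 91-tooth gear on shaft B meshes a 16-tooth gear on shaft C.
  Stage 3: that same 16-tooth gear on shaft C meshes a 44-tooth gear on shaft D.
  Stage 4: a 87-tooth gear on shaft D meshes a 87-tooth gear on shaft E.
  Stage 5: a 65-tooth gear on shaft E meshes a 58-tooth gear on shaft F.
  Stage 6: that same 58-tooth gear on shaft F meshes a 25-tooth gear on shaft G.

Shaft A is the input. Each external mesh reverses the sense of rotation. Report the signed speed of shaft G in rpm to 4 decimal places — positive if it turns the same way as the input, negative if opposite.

+5349.9727 rpm (same as input, |ω| = 5349.9727 rpm)

Stage 1 [58T→91T]: ω = 1561.0000×58/91 = 994.9231 rpm, dir flips to −; running = −994.9231
Stage 2 [91T→16T]: ω = 994.9231×91/16 = 5658.6250 rpm, dir flips to +; running = +5658.6250
Stage 3 [16T→44T]: ω = 5658.6250×16/44 = 2057.6818 rpm, dir flips to −; running = −2057.6818
Stage 4 [87T→87T]: ω = 2057.6818×87/87 = 2057.6818 rpm, dir flips to +; running = +2057.6818
Stage 5 [65T→58T]: ω = 2057.6818×65/58 = 2306.0227 rpm, dir flips to −; running = −2306.0227
Stage 6 [58T→25T]: ω = 2306.0227×58/25 = 5349.9727 rpm, dir flips to +; running = +5349.9727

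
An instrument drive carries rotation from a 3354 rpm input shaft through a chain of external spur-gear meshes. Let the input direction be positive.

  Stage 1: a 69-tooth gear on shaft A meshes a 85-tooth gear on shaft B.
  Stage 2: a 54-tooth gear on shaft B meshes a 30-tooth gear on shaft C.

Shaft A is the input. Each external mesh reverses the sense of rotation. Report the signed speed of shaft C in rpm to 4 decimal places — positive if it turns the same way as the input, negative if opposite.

Stage 1 [69T→85T]: ω = 3354.0000×69/85 = 2722.6588 rpm, dir flips to −; running = −2722.6588
Stage 2 [54T→30T]: ω = 2722.6588×54/30 = 4900.7859 rpm, dir flips to +; running = +4900.7859

+4900.7859 rpm (same as input, |ω| = 4900.7859 rpm)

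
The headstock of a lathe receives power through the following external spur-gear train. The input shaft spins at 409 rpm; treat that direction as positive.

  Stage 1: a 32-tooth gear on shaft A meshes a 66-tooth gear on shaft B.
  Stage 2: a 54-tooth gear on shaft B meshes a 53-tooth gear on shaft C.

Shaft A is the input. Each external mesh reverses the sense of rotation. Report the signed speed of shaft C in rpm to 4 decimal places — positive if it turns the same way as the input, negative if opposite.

+202.0446 rpm (same as input, |ω| = 202.0446 rpm)

Stage 1 [32T→66T]: ω = 409.0000×32/66 = 198.3030 rpm, dir flips to −; running = −198.3030
Stage 2 [54T→53T]: ω = 198.3030×54/53 = 202.0446 rpm, dir flips to +; running = +202.0446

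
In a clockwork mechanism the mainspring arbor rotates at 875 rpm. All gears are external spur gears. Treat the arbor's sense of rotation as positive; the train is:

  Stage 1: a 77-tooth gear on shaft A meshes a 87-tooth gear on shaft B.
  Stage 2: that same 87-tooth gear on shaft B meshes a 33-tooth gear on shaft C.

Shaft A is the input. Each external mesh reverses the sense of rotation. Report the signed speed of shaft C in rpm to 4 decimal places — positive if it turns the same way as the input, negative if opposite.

+2041.6667 rpm (same as input, |ω| = 2041.6667 rpm)

Stage 1 [77T→87T]: ω = 875.0000×77/87 = 774.4253 rpm, dir flips to −; running = −774.4253
Stage 2 [87T→33T]: ω = 774.4253×87/33 = 2041.6667 rpm, dir flips to +; running = +2041.6667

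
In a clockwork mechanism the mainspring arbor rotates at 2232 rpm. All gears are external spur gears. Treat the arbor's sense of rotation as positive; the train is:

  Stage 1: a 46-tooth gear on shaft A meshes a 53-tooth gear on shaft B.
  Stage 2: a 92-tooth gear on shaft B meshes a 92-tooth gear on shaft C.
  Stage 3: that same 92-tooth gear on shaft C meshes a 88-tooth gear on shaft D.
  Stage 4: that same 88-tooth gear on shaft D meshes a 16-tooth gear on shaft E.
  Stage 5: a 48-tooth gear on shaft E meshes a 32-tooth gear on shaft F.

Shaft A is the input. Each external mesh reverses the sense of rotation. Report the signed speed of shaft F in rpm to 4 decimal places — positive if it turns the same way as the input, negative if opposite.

-16708.4151 rpm (opposite to input, |ω| = 16708.4151 rpm)

Stage 1 [46T→53T]: ω = 2232.0000×46/53 = 1937.2075 rpm, dir flips to −; running = −1937.2075
Stage 2 [92T→92T]: ω = 1937.2075×92/92 = 1937.2075 rpm, dir flips to +; running = +1937.2075
Stage 3 [92T→88T]: ω = 1937.2075×92/88 = 2025.2624 rpm, dir flips to −; running = −2025.2624
Stage 4 [88T→16T]: ω = 2025.2624×88/16 = 11138.9434 rpm, dir flips to +; running = +11138.9434
Stage 5 [48T→32T]: ω = 11138.9434×48/32 = 16708.4151 rpm, dir flips to −; running = −16708.4151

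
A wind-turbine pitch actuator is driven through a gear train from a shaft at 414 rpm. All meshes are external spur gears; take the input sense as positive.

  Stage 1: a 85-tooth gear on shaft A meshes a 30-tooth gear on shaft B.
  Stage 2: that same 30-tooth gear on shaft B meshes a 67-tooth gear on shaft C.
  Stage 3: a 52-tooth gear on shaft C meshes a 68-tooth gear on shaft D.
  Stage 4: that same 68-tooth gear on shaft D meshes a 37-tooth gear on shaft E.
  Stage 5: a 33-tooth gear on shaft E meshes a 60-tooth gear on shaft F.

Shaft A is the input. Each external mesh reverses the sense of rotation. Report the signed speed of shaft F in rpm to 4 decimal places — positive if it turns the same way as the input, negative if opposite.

-405.9839 rpm (opposite to input, |ω| = 405.9839 rpm)

Stage 1 [85T→30T]: ω = 414.0000×85/30 = 1173.0000 rpm, dir flips to −; running = −1173.0000
Stage 2 [30T→67T]: ω = 1173.0000×30/67 = 525.2239 rpm, dir flips to +; running = +525.2239
Stage 3 [52T→68T]: ω = 525.2239×52/68 = 401.6418 rpm, dir flips to −; running = −401.6418
Stage 4 [68T→37T]: ω = 401.6418×68/37 = 738.1525 rpm, dir flips to +; running = +738.1525
Stage 5 [33T→60T]: ω = 738.1525×33/60 = 405.9839 rpm, dir flips to −; running = −405.9839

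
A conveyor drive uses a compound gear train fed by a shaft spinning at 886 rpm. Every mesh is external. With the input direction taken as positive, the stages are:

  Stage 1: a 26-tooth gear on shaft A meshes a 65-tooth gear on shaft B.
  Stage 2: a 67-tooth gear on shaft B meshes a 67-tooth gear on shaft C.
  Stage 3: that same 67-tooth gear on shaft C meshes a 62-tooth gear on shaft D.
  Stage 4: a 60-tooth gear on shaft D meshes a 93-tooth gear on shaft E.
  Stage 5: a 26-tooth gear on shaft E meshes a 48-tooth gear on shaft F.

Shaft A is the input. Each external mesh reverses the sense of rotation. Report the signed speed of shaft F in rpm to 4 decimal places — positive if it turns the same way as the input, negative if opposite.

Stage 1 [26T→65T]: ω = 886.0000×26/65 = 354.4000 rpm, dir flips to −; running = −354.4000
Stage 2 [67T→67T]: ω = 354.4000×67/67 = 354.4000 rpm, dir flips to +; running = +354.4000
Stage 3 [67T→62T]: ω = 354.4000×67/62 = 382.9806 rpm, dir flips to −; running = −382.9806
Stage 4 [60T→93T]: ω = 382.9806×60/93 = 247.0843 rpm, dir flips to +; running = +247.0843
Stage 5 [26T→48T]: ω = 247.0843×26/48 = 133.8373 rpm, dir flips to −; running = −133.8373

-133.8373 rpm (opposite to input, |ω| = 133.8373 rpm)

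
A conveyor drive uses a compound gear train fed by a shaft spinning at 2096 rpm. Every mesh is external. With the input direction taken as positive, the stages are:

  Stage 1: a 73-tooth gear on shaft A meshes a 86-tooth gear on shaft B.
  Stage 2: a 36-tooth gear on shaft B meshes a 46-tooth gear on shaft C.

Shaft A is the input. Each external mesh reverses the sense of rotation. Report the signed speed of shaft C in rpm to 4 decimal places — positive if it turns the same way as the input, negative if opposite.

+1392.3883 rpm (same as input, |ω| = 1392.3883 rpm)

Stage 1 [73T→86T]: ω = 2096.0000×73/86 = 1779.1628 rpm, dir flips to −; running = −1779.1628
Stage 2 [36T→46T]: ω = 1779.1628×36/46 = 1392.3883 rpm, dir flips to +; running = +1392.3883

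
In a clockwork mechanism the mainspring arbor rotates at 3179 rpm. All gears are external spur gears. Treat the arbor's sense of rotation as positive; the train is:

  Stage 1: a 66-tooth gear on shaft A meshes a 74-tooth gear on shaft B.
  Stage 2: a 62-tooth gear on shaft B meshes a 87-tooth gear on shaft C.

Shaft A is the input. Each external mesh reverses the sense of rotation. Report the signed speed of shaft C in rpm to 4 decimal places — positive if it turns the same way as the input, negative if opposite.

+2020.5760 rpm (same as input, |ω| = 2020.5760 rpm)

Stage 1 [66T→74T]: ω = 3179.0000×66/74 = 2835.3243 rpm, dir flips to −; running = −2835.3243
Stage 2 [62T→87T]: ω = 2835.3243×62/87 = 2020.5760 rpm, dir flips to +; running = +2020.5760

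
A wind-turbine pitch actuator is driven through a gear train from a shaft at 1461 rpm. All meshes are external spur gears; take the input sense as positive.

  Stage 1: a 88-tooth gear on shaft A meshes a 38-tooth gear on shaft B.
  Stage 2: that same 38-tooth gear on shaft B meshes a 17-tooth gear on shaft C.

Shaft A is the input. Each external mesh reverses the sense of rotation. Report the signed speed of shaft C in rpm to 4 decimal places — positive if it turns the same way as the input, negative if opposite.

Stage 1 [88T→38T]: ω = 1461.0000×88/38 = 3383.3684 rpm, dir flips to −; running = −3383.3684
Stage 2 [38T→17T]: ω = 3383.3684×38/17 = 7562.8235 rpm, dir flips to +; running = +7562.8235

+7562.8235 rpm (same as input, |ω| = 7562.8235 rpm)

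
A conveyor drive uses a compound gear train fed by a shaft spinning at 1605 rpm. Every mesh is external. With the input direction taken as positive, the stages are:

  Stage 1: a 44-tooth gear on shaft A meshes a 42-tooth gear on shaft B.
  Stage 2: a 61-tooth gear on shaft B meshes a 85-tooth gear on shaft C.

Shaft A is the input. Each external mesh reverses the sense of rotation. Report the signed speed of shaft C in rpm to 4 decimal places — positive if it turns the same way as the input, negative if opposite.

+1206.6723 rpm (same as input, |ω| = 1206.6723 rpm)

Stage 1 [44T→42T]: ω = 1605.0000×44/42 = 1681.4286 rpm, dir flips to −; running = −1681.4286
Stage 2 [61T→85T]: ω = 1681.4286×61/85 = 1206.6723 rpm, dir flips to +; running = +1206.6723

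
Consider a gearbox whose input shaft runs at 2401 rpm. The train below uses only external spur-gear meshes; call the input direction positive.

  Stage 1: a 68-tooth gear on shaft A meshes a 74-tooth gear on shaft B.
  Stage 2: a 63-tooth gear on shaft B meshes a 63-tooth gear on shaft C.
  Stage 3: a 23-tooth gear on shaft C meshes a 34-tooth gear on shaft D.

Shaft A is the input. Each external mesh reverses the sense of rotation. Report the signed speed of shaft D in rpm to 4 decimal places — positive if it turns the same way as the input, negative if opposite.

Stage 1 [68T→74T]: ω = 2401.0000×68/74 = 2206.3243 rpm, dir flips to −; running = −2206.3243
Stage 2 [63T→63T]: ω = 2206.3243×63/63 = 2206.3243 rpm, dir flips to +; running = +2206.3243
Stage 3 [23T→34T]: ω = 2206.3243×23/34 = 1492.5135 rpm, dir flips to −; running = −1492.5135

-1492.5135 rpm (opposite to input, |ω| = 1492.5135 rpm)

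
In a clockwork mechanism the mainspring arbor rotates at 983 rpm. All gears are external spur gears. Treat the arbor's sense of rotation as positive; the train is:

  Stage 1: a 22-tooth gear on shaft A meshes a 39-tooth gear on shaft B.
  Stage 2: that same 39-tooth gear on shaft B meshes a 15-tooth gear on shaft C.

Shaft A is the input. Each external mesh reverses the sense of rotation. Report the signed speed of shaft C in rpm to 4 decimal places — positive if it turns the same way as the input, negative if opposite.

Stage 1 [22T→39T]: ω = 983.0000×22/39 = 554.5128 rpm, dir flips to −; running = −554.5128
Stage 2 [39T→15T]: ω = 554.5128×39/15 = 1441.7333 rpm, dir flips to +; running = +1441.7333

+1441.7333 rpm (same as input, |ω| = 1441.7333 rpm)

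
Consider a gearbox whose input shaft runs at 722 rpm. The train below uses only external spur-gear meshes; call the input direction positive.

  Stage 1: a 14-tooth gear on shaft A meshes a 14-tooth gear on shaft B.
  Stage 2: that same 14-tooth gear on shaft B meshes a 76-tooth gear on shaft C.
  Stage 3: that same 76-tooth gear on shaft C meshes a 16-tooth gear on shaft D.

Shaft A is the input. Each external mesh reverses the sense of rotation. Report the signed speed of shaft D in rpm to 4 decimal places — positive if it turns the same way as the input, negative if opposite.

Stage 1 [14T→14T]: ω = 722.0000×14/14 = 722.0000 rpm, dir flips to −; running = −722.0000
Stage 2 [14T→76T]: ω = 722.0000×14/76 = 133.0000 rpm, dir flips to +; running = +133.0000
Stage 3 [76T→16T]: ω = 133.0000×76/16 = 631.7500 rpm, dir flips to −; running = −631.7500

-631.7500 rpm (opposite to input, |ω| = 631.7500 rpm)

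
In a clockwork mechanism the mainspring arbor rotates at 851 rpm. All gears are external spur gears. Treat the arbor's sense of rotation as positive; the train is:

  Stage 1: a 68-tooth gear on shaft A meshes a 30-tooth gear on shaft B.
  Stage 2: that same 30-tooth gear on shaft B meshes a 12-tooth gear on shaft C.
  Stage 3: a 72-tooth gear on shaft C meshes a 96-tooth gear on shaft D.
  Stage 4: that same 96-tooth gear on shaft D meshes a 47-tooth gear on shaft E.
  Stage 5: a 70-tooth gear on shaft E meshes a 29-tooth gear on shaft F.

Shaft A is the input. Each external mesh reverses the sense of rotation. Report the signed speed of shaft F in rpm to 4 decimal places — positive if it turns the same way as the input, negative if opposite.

-17831.6654 rpm (opposite to input, |ω| = 17831.6654 rpm)

Stage 1 [68T→30T]: ω = 851.0000×68/30 = 1928.9333 rpm, dir flips to −; running = −1928.9333
Stage 2 [30T→12T]: ω = 1928.9333×30/12 = 4822.3333 rpm, dir flips to +; running = +4822.3333
Stage 3 [72T→96T]: ω = 4822.3333×72/96 = 3616.7500 rpm, dir flips to −; running = −3616.7500
Stage 4 [96T→47T]: ω = 3616.7500×96/47 = 7387.4043 rpm, dir flips to +; running = +7387.4043
Stage 5 [70T→29T]: ω = 7387.4043×70/29 = 17831.6654 rpm, dir flips to −; running = −17831.6654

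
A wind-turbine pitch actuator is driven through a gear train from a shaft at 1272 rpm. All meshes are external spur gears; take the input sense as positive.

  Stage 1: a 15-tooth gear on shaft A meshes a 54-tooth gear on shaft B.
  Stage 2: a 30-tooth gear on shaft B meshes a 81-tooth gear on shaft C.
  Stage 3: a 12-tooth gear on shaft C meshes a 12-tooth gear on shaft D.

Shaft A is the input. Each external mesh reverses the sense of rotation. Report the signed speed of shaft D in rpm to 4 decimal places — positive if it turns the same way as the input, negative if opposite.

-130.8642 rpm (opposite to input, |ω| = 130.8642 rpm)

Stage 1 [15T→54T]: ω = 1272.0000×15/54 = 353.3333 rpm, dir flips to −; running = −353.3333
Stage 2 [30T→81T]: ω = 353.3333×30/81 = 130.8642 rpm, dir flips to +; running = +130.8642
Stage 3 [12T→12T]: ω = 130.8642×12/12 = 130.8642 rpm, dir flips to −; running = −130.8642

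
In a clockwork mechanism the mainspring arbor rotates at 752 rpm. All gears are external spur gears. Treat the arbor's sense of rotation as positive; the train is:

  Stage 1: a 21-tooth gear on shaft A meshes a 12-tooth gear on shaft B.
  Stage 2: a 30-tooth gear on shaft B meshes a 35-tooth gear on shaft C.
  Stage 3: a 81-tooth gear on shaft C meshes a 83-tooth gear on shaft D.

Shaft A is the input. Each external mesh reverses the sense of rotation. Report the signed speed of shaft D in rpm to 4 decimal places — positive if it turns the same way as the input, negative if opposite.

Stage 1 [21T→12T]: ω = 752.0000×21/12 = 1316.0000 rpm, dir flips to −; running = −1316.0000
Stage 2 [30T→35T]: ω = 1316.0000×30/35 = 1128.0000 rpm, dir flips to +; running = +1128.0000
Stage 3 [81T→83T]: ω = 1128.0000×81/83 = 1100.8193 rpm, dir flips to −; running = −1100.8193

-1100.8193 rpm (opposite to input, |ω| = 1100.8193 rpm)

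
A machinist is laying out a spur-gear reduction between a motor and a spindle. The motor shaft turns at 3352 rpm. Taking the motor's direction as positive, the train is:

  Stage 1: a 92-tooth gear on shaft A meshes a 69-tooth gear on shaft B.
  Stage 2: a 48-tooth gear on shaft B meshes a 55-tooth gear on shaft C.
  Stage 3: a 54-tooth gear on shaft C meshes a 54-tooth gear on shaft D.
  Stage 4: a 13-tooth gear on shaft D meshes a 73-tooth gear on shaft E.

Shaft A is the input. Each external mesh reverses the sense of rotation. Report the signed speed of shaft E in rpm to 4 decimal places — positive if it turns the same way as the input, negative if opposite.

Stage 1 [92T→69T]: ω = 3352.0000×92/69 = 4469.3333 rpm, dir flips to −; running = −4469.3333
Stage 2 [48T→55T]: ω = 4469.3333×48/55 = 3900.5091 rpm, dir flips to +; running = +3900.5091
Stage 3 [54T→54T]: ω = 3900.5091×54/54 = 3900.5091 rpm, dir flips to −; running = −3900.5091
Stage 4 [13T→73T]: ω = 3900.5091×13/73 = 694.6112 rpm, dir flips to +; running = +694.6112

+694.6112 rpm (same as input, |ω| = 694.6112 rpm)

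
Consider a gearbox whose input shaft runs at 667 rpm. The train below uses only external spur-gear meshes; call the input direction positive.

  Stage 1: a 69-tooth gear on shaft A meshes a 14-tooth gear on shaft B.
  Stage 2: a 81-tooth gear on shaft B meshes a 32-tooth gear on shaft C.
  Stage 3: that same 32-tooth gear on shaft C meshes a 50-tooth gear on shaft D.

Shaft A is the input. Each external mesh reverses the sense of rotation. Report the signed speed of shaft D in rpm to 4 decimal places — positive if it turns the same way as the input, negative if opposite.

-5325.5186 rpm (opposite to input, |ω| = 5325.5186 rpm)

Stage 1 [69T→14T]: ω = 667.0000×69/14 = 3287.3571 rpm, dir flips to −; running = −3287.3571
Stage 2 [81T→32T]: ω = 3287.3571×81/32 = 8321.1228 rpm, dir flips to +; running = +8321.1228
Stage 3 [32T→50T]: ω = 8321.1228×32/50 = 5325.5186 rpm, dir flips to −; running = −5325.5186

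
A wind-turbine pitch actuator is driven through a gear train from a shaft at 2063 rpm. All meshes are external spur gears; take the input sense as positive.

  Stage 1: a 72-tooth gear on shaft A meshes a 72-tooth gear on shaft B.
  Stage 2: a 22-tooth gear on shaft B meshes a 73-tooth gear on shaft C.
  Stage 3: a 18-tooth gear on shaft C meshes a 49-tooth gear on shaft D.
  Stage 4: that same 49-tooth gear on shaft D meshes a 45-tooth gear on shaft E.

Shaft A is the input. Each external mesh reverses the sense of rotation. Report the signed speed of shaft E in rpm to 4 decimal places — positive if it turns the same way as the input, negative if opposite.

+248.6904 rpm (same as input, |ω| = 248.6904 rpm)

Stage 1 [72T→72T]: ω = 2063.0000×72/72 = 2063.0000 rpm, dir flips to −; running = −2063.0000
Stage 2 [22T→73T]: ω = 2063.0000×22/73 = 621.7260 rpm, dir flips to +; running = +621.7260
Stage 3 [18T→49T]: ω = 621.7260×18/49 = 228.3892 rpm, dir flips to −; running = −228.3892
Stage 4 [49T→45T]: ω = 228.3892×49/45 = 248.6904 rpm, dir flips to +; running = +248.6904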